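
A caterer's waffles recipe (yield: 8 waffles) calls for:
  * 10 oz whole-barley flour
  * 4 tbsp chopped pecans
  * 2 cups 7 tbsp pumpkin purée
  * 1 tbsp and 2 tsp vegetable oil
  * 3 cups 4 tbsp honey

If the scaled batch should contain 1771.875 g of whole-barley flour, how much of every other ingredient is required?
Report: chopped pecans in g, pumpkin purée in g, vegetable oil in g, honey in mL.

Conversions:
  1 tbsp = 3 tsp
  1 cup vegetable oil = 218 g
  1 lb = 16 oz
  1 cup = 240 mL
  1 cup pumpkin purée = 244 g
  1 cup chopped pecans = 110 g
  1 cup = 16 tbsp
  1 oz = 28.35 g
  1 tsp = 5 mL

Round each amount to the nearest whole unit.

chopped pecans: 172 g; pumpkin purée: 3717 g; vegetable oil: 142 g; honey: 4875 mL

The original recipe has 283.5 g of whole-barley flour, so the scaling factor is 1771.875 ÷ 283.5 = 25/4 = 6.25.
chopped pecans: 4 tbsp × 25/4 ÷ 16 tbsp/cup × 110 g/cup ≈ 172 g
pumpkin purée: (2 cup + 7 tbsp = 2.4375 cup) × 25/4 × 244 g/cup ≈ 3717 g
vegetable oil: (1 tbsp + 2 tsp = 5/3 tbsp) × 25/4 ÷ 16 tbsp/cup × 218 g/cup ≈ 142 g
honey: (3 cup + 4 tbsp = 3.25 cup) × 25/4 × 240 mL/cup = 4875 mL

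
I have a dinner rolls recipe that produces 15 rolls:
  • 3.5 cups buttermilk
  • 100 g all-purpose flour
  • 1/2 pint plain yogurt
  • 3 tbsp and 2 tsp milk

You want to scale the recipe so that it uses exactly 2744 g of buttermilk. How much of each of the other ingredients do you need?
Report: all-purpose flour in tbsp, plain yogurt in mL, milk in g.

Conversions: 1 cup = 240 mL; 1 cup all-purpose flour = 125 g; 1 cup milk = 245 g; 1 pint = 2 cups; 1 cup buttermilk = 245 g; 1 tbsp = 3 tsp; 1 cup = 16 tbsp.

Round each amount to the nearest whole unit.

The original recipe has 857.5 g of buttermilk, so the scaling factor is 2744 ÷ 857.5 = 16/5 = 3.2.
all-purpose flour: 100 g × 16/5 ÷ 125 g/cup × 16 tbsp/cup ≈ 41 tbsp
plain yogurt: 0.5 pint × 16/5 × 2 cup/pint × 240 mL/cup = 768 mL
milk: (3 tbsp + 2 tsp = 11/3 tbsp) × 16/5 ÷ 16 tbsp/cup × 245 g/cup ≈ 180 g

all-purpose flour: 41 tbsp; plain yogurt: 768 mL; milk: 180 g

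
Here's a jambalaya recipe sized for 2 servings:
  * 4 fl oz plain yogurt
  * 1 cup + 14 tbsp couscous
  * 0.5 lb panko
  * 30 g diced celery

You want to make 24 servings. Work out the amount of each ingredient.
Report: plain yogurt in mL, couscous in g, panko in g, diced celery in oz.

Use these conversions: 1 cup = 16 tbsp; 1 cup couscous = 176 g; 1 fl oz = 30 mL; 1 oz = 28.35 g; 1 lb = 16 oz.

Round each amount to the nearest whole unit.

plain yogurt: 1440 mL; couscous: 3960 g; panko: 2722 g; diced celery: 13 oz

Scaling factor: 24/2 = 12.
plain yogurt: 4 fl oz × 12 × 30 mL/fl oz = 1440 mL
couscous: (1 cup + 14 tbsp = 1.875 cup) × 12 × 176 g/cup = 3960 g
panko: 0.5 lb × 12 × 16 oz/lb × 28.35 g/oz ≈ 2722 g
diced celery: 30 g × 12 ÷ 28.35 g/oz ≈ 13 oz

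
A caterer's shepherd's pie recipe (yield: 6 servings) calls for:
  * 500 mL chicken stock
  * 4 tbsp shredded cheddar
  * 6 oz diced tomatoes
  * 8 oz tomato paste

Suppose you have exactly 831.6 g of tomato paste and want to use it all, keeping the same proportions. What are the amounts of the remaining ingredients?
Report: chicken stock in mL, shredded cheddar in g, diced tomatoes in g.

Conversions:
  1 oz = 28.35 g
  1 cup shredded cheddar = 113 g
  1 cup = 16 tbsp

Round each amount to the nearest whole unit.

chicken stock: 1833 mL; shredded cheddar: 104 g; diced tomatoes: 624 g

The original recipe has 226.8 g of tomato paste, so the scaling factor is 831.6 ÷ 226.8 = 11/3.
chicken stock: 500 mL × 11/3 ≈ 1833 mL
shredded cheddar: 4 tbsp × 11/3 ÷ 16 tbsp/cup × 113 g/cup ≈ 104 g
diced tomatoes: 6 oz × 11/3 × 28.35 g/oz ≈ 624 g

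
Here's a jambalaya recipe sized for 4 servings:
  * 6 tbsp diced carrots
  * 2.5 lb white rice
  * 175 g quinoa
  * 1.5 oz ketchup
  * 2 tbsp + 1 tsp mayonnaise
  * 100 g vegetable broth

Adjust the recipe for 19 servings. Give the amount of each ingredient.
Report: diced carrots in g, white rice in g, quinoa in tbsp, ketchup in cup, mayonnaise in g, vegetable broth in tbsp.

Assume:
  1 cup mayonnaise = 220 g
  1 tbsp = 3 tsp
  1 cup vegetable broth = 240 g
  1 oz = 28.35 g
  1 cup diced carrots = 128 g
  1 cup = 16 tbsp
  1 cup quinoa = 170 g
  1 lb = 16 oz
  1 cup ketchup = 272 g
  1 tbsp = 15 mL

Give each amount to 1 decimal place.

diced carrots: 228.0 g; white rice: 5386.5 g; quinoa: 78.2 tbsp; ketchup: 0.7 cup; mayonnaise: 152.4 g; vegetable broth: 31.7 tbsp

Scaling factor: 19/4 = 4.75.
diced carrots: 6 tbsp × 19/4 ÷ 16 tbsp/cup × 128 g/cup = 228.0 g
white rice: 2.5 lb × 19/4 × 16 oz/lb × 28.35 g/oz = 5386.5 g
quinoa: 175 g × 19/4 ÷ 170 g/cup × 16 tbsp/cup ≈ 78.2 tbsp
ketchup: 1.5 oz × 19/4 × 28.35 g/oz ÷ 272 g/cup ≈ 0.7 cup
mayonnaise: (2 tbsp + 1 tsp = 7/3 tbsp) × 19/4 ÷ 16 tbsp/cup × 220 g/cup ≈ 152.4 g
vegetable broth: 100 g × 19/4 ÷ 240 g/cup × 16 tbsp/cup ≈ 31.7 tbsp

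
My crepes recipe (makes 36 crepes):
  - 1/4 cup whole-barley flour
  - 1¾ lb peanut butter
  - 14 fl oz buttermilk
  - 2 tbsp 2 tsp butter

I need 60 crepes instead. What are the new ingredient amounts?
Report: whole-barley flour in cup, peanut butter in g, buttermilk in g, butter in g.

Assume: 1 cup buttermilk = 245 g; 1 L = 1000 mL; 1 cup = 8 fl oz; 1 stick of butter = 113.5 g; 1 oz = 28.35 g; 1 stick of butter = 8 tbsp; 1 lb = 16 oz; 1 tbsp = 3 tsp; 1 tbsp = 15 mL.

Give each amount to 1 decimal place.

whole-barley flour: 0.4 cup; peanut butter: 1323.0 g; buttermilk: 714.6 g; butter: 63.1 g

Scaling factor: 60/36 = 5/3.
whole-barley flour: 0.25 cup × 5/3 ≈ 0.4 cup
peanut butter: 1.75 lb × 5/3 × 16 oz/lb × 28.35 g/oz = 1323.0 g
buttermilk: 14 fl oz × 5/3 ÷ 8 fl oz/cup × 245 g/cup ≈ 714.6 g
butter: (2 tbsp + 2 tsp = 8/3 tbsp) × 5/3 ÷ 8 tbsp/stick × 113.5 g/stick ≈ 63.1 g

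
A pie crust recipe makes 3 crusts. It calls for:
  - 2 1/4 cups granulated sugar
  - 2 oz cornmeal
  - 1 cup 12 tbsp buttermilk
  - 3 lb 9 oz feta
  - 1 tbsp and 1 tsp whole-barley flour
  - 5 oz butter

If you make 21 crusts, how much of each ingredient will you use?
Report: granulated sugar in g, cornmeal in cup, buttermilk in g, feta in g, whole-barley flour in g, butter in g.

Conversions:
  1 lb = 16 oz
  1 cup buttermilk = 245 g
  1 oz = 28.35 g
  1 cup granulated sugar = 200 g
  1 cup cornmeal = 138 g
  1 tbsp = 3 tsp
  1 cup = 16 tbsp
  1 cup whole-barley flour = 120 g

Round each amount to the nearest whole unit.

granulated sugar: 3150 g; cornmeal: 3 cup; buttermilk: 3001 g; feta: 11312 g; whole-barley flour: 70 g; butter: 992 g

Scaling factor: 21/3 = 7.
granulated sugar: 2.25 cup × 7 × 200 g/cup = 3150 g
cornmeal: 2 oz × 7 × 28.35 g/oz ÷ 138 g/cup ≈ 3 cup
buttermilk: (1 cup + 12 tbsp = 1.75 cup) × 7 × 245 g/cup ≈ 3001 g
feta: (3 lb + 9 oz = 3.5625 lb) × 7 × 16 oz/lb × 28.35 g/oz ≈ 11312 g
whole-barley flour: (1 tbsp + 1 tsp = 4/3 tbsp) × 7 ÷ 16 tbsp/cup × 120 g/cup = 70 g
butter: 5 oz × 7 × 28.35 g/oz ≈ 992 g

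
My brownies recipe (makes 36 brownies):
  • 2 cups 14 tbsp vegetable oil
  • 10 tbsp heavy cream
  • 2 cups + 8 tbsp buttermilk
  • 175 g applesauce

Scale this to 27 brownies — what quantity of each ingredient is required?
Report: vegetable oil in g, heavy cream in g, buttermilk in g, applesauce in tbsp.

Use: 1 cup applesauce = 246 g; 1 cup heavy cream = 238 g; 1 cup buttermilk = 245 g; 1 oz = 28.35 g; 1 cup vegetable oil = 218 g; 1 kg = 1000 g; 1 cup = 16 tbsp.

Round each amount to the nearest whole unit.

vegetable oil: 470 g; heavy cream: 112 g; buttermilk: 459 g; applesauce: 9 tbsp

Scaling factor: 27/36 = 3/4 = 0.75.
vegetable oil: (2 cup + 14 tbsp = 2.875 cup) × 3/4 × 218 g/cup ≈ 470 g
heavy cream: 10 tbsp × 3/4 ÷ 16 tbsp/cup × 238 g/cup ≈ 112 g
buttermilk: (2 cup + 8 tbsp = 2.5 cup) × 3/4 × 245 g/cup ≈ 459 g
applesauce: 175 g × 3/4 ÷ 246 g/cup × 16 tbsp/cup ≈ 9 tbsp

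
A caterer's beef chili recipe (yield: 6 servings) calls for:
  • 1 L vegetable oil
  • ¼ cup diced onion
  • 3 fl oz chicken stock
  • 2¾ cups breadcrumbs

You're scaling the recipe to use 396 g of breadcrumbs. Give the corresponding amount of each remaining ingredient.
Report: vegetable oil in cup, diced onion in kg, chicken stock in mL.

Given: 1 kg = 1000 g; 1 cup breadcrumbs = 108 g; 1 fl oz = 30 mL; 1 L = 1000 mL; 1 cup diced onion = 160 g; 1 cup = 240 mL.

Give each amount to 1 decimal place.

vegetable oil: 5.6 cup; diced onion: 0.1 kg; chicken stock: 120.0 mL

The original recipe has 297 g of breadcrumbs, so the scaling factor is 396 ÷ 297 = 4/3.
vegetable oil: 1 L × 4/3 × 1000 mL/L ÷ 240 mL/cup ≈ 5.6 cup
diced onion: 0.25 cup × 4/3 × 160 g/cup ÷ 1000 g/kg ≈ 0.1 kg
chicken stock: 3 fl oz × 4/3 × 30 mL/fl oz = 120.0 mL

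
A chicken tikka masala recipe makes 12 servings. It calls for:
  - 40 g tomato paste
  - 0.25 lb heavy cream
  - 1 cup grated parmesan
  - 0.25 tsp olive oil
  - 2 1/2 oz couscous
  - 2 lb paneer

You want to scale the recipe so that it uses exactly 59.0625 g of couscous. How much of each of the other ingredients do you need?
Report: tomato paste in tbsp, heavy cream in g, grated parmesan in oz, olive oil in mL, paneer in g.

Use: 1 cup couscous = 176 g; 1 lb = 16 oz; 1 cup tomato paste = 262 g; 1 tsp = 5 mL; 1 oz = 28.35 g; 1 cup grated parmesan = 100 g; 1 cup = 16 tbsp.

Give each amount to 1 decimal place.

tomato paste: 2.0 tbsp; heavy cream: 94.5 g; grated parmesan: 2.9 oz; olive oil: 1.0 mL; paneer: 756.0 g

The original recipe has 70.875 g of couscous, so the scaling factor is 59.0625 ÷ 70.875 = 5/6.
tomato paste: 40 g × 5/6 ÷ 262 g/cup × 16 tbsp/cup ≈ 2.0 tbsp
heavy cream: 0.25 lb × 5/6 × 16 oz/lb × 28.35 g/oz = 94.5 g
grated parmesan: 1 cup × 5/6 × 100 g/cup ÷ 28.35 g/oz ≈ 2.9 oz
olive oil: 0.25 tsp × 5/6 × 5 mL/tsp ≈ 1.0 mL
paneer: 2 lb × 5/6 × 16 oz/lb × 28.35 g/oz = 756.0 g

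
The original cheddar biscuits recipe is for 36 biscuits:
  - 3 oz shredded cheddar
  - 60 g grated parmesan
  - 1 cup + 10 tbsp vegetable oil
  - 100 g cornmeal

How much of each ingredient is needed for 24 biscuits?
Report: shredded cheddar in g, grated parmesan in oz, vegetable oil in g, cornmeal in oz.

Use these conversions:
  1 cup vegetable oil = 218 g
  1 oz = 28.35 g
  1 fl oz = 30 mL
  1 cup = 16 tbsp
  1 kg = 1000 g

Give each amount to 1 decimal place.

Scaling factor: 24/36 = 2/3.
shredded cheddar: 3 oz × 2/3 × 28.35 g/oz = 56.7 g
grated parmesan: 60 g × 2/3 ÷ 28.35 g/oz ≈ 1.4 oz
vegetable oil: (1 cup + 10 tbsp = 1.625 cup) × 2/3 × 218 g/cup ≈ 236.2 g
cornmeal: 100 g × 2/3 ÷ 28.35 g/oz ≈ 2.4 oz

shredded cheddar: 56.7 g; grated parmesan: 1.4 oz; vegetable oil: 236.2 g; cornmeal: 2.4 oz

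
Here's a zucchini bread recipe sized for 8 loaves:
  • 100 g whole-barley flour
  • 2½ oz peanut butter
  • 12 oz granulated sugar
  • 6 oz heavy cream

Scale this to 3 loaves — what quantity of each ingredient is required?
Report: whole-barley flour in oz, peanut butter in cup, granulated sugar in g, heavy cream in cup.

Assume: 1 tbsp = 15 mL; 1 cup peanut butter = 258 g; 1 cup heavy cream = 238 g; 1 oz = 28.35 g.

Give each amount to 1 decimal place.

Scaling factor: 3/8 = 0.375.
whole-barley flour: 100 g × 3/8 ÷ 28.35 g/oz ≈ 1.3 oz
peanut butter: 2.5 oz × 3/8 × 28.35 g/oz ÷ 258 g/cup ≈ 0.1 cup
granulated sugar: 12 oz × 3/8 × 28.35 g/oz ≈ 127.6 g
heavy cream: 6 oz × 3/8 × 28.35 g/oz ÷ 238 g/cup ≈ 0.3 cup

whole-barley flour: 1.3 oz; peanut butter: 0.1 cup; granulated sugar: 127.6 g; heavy cream: 0.3 cup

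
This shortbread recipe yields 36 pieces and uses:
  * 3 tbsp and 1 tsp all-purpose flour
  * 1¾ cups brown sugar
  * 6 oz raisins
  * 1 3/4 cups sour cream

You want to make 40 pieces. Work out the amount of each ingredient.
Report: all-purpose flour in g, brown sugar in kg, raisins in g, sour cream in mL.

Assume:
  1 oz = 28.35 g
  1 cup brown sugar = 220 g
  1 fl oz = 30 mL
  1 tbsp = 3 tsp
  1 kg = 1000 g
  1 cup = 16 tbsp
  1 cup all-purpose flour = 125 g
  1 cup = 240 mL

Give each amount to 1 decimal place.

all-purpose flour: 28.9 g; brown sugar: 0.4 kg; raisins: 189.0 g; sour cream: 466.7 mL

Scaling factor: 40/36 = 10/9.
all-purpose flour: (3 tbsp + 1 tsp = 10/3 tbsp) × 10/9 ÷ 16 tbsp/cup × 125 g/cup ≈ 28.9 g
brown sugar: 1.75 cup × 10/9 × 220 g/cup ÷ 1000 g/kg ≈ 0.4 kg
raisins: 6 oz × 10/9 × 28.35 g/oz = 189.0 g
sour cream: 1.75 cup × 10/9 × 240 mL/cup ≈ 466.7 mL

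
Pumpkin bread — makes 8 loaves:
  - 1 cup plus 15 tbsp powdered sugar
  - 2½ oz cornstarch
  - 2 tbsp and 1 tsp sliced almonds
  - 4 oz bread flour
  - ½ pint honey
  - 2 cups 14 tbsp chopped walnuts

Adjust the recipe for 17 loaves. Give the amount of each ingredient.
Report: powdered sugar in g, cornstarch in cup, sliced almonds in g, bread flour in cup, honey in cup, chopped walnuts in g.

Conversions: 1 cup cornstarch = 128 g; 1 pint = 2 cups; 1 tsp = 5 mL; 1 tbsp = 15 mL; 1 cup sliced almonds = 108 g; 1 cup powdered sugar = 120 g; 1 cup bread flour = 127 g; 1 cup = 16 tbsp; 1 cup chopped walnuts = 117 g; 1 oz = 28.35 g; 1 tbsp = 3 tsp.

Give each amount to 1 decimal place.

powdered sugar: 494.1 g; cornstarch: 1.2 cup; sliced almonds: 33.5 g; bread flour: 1.9 cup; honey: 2.1 cup; chopped walnuts: 714.8 g

Scaling factor: 17/8 = 2.125.
powdered sugar: (1 cup + 15 tbsp = 1.9375 cup) × 17/8 × 120 g/cup ≈ 494.1 g
cornstarch: 2.5 oz × 17/8 × 28.35 g/oz ÷ 128 g/cup ≈ 1.2 cup
sliced almonds: (2 tbsp + 1 tsp = 7/3 tbsp) × 17/8 ÷ 16 tbsp/cup × 108 g/cup ≈ 33.5 g
bread flour: 4 oz × 17/8 × 28.35 g/oz ÷ 127 g/cup ≈ 1.9 cup
honey: 0.5 pint × 17/8 × 2 cup/pint ≈ 2.1 cup
chopped walnuts: (2 cup + 14 tbsp = 2.875 cup) × 17/8 × 117 g/cup ≈ 714.8 g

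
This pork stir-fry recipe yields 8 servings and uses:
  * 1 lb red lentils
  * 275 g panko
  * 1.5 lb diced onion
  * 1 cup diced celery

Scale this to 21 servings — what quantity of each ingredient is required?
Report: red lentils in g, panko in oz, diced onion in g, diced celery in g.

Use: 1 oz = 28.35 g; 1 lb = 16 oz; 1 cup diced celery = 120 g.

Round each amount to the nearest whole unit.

red lentils: 1191 g; panko: 25 oz; diced onion: 1786 g; diced celery: 315 g

Scaling factor: 21/8 = 2.625.
red lentils: 1 lb × 21/8 × 16 oz/lb × 28.35 g/oz ≈ 1191 g
panko: 275 g × 21/8 ÷ 28.35 g/oz ≈ 25 oz
diced onion: 1.5 lb × 21/8 × 16 oz/lb × 28.35 g/oz ≈ 1786 g
diced celery: 1 cup × 21/8 × 120 g/cup = 315 g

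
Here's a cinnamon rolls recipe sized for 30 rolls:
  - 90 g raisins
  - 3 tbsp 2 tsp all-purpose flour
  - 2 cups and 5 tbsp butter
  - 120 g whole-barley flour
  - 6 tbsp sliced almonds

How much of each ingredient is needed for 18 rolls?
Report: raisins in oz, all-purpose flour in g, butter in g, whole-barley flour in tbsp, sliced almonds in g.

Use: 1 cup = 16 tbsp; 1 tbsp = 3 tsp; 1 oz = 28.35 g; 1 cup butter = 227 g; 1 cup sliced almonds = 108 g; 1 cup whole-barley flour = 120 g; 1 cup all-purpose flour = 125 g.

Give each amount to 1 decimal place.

Scaling factor: 18/30 = 3/5 = 0.6.
raisins: 90 g × 3/5 ÷ 28.35 g/oz ≈ 1.9 oz
all-purpose flour: (3 tbsp + 2 tsp = 11/3 tbsp) × 3/5 ÷ 16 tbsp/cup × 125 g/cup ≈ 17.2 g
butter: (2 cup + 5 tbsp = 2.3125 cup) × 3/5 × 227 g/cup ≈ 315.0 g
whole-barley flour: 120 g × 3/5 ÷ 120 g/cup × 16 tbsp/cup = 9.6 tbsp
sliced almonds: 6 tbsp × 3/5 ÷ 16 tbsp/cup × 108 g/cup = 24.3 g

raisins: 1.9 oz; all-purpose flour: 17.2 g; butter: 315.0 g; whole-barley flour: 9.6 tbsp; sliced almonds: 24.3 g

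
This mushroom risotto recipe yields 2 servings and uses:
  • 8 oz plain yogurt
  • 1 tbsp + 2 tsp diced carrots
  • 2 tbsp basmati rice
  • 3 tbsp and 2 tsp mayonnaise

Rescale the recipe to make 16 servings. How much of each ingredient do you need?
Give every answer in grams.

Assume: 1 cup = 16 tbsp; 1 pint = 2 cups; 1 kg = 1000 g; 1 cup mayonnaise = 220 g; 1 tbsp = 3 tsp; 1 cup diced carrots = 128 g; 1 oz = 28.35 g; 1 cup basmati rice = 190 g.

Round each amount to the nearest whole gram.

plain yogurt: 1814 g; diced carrots: 107 g; basmati rice: 190 g; mayonnaise: 403 g

Scaling factor: 16/2 = 8.
plain yogurt: 8 oz × 8 × 28.35 g/oz ≈ 1814 g
diced carrots: (1 tbsp + 2 tsp = 5/3 tbsp) × 8 ÷ 16 tbsp/cup × 128 g/cup ≈ 107 g
basmati rice: 2 tbsp × 8 ÷ 16 tbsp/cup × 190 g/cup = 190 g
mayonnaise: (3 tbsp + 2 tsp = 11/3 tbsp) × 8 ÷ 16 tbsp/cup × 220 g/cup ≈ 403 g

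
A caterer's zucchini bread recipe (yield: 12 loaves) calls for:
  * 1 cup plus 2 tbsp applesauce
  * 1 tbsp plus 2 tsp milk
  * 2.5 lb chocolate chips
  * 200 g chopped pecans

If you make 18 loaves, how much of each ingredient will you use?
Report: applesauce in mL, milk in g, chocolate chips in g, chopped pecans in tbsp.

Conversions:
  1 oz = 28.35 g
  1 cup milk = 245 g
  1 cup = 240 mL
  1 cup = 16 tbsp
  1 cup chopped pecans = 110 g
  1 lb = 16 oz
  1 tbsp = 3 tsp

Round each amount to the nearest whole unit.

applesauce: 405 mL; milk: 38 g; chocolate chips: 1701 g; chopped pecans: 44 tbsp

Scaling factor: 18/12 = 3/2 = 1.5.
applesauce: (1 cup + 2 tbsp = 1.125 cup) × 3/2 × 240 mL/cup = 405 mL
milk: (1 tbsp + 2 tsp = 5/3 tbsp) × 3/2 ÷ 16 tbsp/cup × 245 g/cup ≈ 38 g
chocolate chips: 2.5 lb × 3/2 × 16 oz/lb × 28.35 g/oz = 1701 g
chopped pecans: 200 g × 3/2 ÷ 110 g/cup × 16 tbsp/cup ≈ 44 tbsp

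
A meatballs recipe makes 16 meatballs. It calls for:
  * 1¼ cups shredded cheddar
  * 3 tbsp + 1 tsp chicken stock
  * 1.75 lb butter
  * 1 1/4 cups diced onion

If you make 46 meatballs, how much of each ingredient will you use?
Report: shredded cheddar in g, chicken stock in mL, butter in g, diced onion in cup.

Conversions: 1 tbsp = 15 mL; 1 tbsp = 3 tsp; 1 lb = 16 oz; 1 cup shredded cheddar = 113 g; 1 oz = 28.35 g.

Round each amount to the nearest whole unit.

Scaling factor: 46/16 = 23/8 = 2.875.
shredded cheddar: 1.25 cup × 23/8 × 113 g/cup ≈ 406 g
chicken stock: (3 tbsp + 1 tsp = 10/3 tbsp) × 23/8 × 15 mL/tbsp ≈ 144 mL
butter: 1.75 lb × 23/8 × 16 oz/lb × 28.35 g/oz ≈ 2282 g
diced onion: 1.25 cup × 23/8 ≈ 4 cup

shredded cheddar: 406 g; chicken stock: 144 mL; butter: 2282 g; diced onion: 4 cup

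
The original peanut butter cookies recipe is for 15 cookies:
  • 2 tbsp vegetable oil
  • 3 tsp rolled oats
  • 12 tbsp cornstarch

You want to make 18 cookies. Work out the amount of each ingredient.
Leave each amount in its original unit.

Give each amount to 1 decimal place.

Scaling factor: 18/15 = 6/5 = 1.2.
vegetable oil: 2 tbsp × 6/5 = 2.4 tbsp
rolled oats: 3 tsp × 6/5 = 3.6 tsp
cornstarch: 12 tbsp × 6/5 = 14.4 tbsp

vegetable oil: 2.4 tbsp; rolled oats: 3.6 tsp; cornstarch: 14.4 tbsp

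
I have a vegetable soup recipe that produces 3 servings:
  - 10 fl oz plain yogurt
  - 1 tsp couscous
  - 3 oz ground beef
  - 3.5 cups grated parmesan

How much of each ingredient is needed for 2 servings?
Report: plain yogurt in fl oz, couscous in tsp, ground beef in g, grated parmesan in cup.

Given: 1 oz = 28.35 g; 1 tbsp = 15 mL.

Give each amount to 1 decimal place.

Scaling factor: 2/3.
plain yogurt: 10 fl oz × 2/3 ≈ 6.7 fl oz
couscous: 1 tsp × 2/3 ≈ 0.7 tsp
ground beef: 3 oz × 2/3 × 28.35 g/oz = 56.7 g
grated parmesan: 3.5 cup × 2/3 ≈ 2.3 cup

plain yogurt: 6.7 fl oz; couscous: 0.7 tsp; ground beef: 56.7 g; grated parmesan: 2.3 cup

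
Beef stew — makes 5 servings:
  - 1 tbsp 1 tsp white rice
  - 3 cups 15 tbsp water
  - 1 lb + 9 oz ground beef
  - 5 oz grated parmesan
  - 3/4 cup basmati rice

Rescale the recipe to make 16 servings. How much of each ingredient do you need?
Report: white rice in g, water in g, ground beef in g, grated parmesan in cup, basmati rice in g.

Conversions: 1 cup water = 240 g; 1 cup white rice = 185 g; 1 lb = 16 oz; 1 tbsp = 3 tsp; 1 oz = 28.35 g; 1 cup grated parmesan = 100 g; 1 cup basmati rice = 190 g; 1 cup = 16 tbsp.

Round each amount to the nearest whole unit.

white rice: 49 g; water: 3024 g; ground beef: 2268 g; grated parmesan: 5 cup; basmati rice: 456 g

Scaling factor: 16/5 = 3.2.
white rice: (1 tbsp + 1 tsp = 4/3 tbsp) × 16/5 ÷ 16 tbsp/cup × 185 g/cup ≈ 49 g
water: (3 cup + 15 tbsp = 3.9375 cup) × 16/5 × 240 g/cup = 3024 g
ground beef: (1 lb + 9 oz = 1.5625 lb) × 16/5 × 16 oz/lb × 28.35 g/oz = 2268 g
grated parmesan: 5 oz × 16/5 × 28.35 g/oz ÷ 100 g/cup ≈ 5 cup
basmati rice: 0.75 cup × 16/5 × 190 g/cup = 456 g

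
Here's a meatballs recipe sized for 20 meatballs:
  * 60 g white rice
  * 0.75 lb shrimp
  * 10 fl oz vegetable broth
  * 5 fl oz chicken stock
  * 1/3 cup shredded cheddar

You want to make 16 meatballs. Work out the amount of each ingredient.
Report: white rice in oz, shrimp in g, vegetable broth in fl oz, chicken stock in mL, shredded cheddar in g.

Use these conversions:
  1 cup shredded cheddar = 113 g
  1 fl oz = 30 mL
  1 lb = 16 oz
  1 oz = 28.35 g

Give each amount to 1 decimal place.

Scaling factor: 16/20 = 4/5 = 0.8.
white rice: 60 g × 4/5 ÷ 28.35 g/oz ≈ 1.7 oz
shrimp: 0.75 lb × 4/5 × 16 oz/lb × 28.35 g/oz ≈ 272.2 g
vegetable broth: 10 fl oz × 4/5 = 8.0 fl oz
chicken stock: 5 fl oz × 4/5 × 30 mL/fl oz = 120.0 mL
shredded cheddar: 1/3 cup × 4/5 × 113 g/cup ≈ 30.1 g

white rice: 1.7 oz; shrimp: 272.2 g; vegetable broth: 8.0 fl oz; chicken stock: 120.0 mL; shredded cheddar: 30.1 g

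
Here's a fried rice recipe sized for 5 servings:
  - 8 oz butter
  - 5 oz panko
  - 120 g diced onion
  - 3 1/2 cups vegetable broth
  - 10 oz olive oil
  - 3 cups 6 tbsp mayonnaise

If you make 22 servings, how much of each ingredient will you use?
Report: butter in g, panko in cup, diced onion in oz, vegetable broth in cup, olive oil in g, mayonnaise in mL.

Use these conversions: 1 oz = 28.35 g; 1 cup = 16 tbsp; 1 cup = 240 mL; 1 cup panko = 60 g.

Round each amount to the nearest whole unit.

Scaling factor: 22/5 = 4.4.
butter: 8 oz × 22/5 × 28.35 g/oz ≈ 998 g
panko: 5 oz × 22/5 × 28.35 g/oz ÷ 60 g/cup ≈ 10 cup
diced onion: 120 g × 22/5 ÷ 28.35 g/oz ≈ 19 oz
vegetable broth: 3.5 cup × 22/5 ≈ 15 cup
olive oil: 10 oz × 22/5 × 28.35 g/oz ≈ 1247 g
mayonnaise: (3 cup + 6 tbsp = 3.375 cup) × 22/5 × 240 mL/cup = 3564 mL

butter: 998 g; panko: 10 cup; diced onion: 19 oz; vegetable broth: 15 cup; olive oil: 1247 g; mayonnaise: 3564 mL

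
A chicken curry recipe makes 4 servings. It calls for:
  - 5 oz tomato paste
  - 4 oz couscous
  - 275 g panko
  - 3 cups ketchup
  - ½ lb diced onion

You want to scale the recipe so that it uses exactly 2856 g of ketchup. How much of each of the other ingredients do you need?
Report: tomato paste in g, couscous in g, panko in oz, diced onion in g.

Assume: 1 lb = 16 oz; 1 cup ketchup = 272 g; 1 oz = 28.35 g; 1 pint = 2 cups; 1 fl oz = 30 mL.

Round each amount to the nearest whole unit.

The original recipe has 816 g of ketchup, so the scaling factor is 2856 ÷ 816 = 7/2 = 3.5.
tomato paste: 5 oz × 7/2 × 28.35 g/oz ≈ 496 g
couscous: 4 oz × 7/2 × 28.35 g/oz ≈ 397 g
panko: 275 g × 7/2 ÷ 28.35 g/oz ≈ 34 oz
diced onion: 0.5 lb × 7/2 × 16 oz/lb × 28.35 g/oz ≈ 794 g

tomato paste: 496 g; couscous: 397 g; panko: 34 oz; diced onion: 794 g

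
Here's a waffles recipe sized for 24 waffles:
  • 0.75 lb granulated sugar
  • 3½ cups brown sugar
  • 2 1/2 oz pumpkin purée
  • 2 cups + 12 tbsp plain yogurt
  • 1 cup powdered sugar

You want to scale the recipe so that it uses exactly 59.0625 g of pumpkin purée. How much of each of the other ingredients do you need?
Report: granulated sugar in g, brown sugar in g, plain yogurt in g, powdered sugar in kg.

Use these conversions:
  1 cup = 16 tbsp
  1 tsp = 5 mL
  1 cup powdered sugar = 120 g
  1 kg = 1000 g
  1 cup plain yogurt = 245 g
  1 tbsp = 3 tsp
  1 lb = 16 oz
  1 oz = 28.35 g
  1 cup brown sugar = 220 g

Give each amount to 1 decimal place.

granulated sugar: 283.5 g; brown sugar: 641.7 g; plain yogurt: 561.5 g; powdered sugar: 0.1 kg

The original recipe has 70.875 g of pumpkin purée, so the scaling factor is 59.0625 ÷ 70.875 = 5/6.
granulated sugar: 0.75 lb × 5/6 × 16 oz/lb × 28.35 g/oz = 283.5 g
brown sugar: 3.5 cup × 5/6 × 220 g/cup ≈ 641.7 g
plain yogurt: (2 cup + 12 tbsp = 2.75 cup) × 5/6 × 245 g/cup ≈ 561.5 g
powdered sugar: 1 cup × 5/6 × 120 g/cup ÷ 1000 g/kg = 0.1 kg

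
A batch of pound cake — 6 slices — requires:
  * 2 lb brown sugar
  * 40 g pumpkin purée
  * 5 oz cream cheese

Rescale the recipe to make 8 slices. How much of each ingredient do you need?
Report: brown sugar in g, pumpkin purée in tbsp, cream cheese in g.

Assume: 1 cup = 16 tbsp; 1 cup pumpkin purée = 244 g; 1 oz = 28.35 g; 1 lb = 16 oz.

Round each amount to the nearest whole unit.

Scaling factor: 8/6 = 4/3.
brown sugar: 2 lb × 4/3 × 16 oz/lb × 28.35 g/oz ≈ 1210 g
pumpkin purée: 40 g × 4/3 ÷ 244 g/cup × 16 tbsp/cup ≈ 3 tbsp
cream cheese: 5 oz × 4/3 × 28.35 g/oz = 189 g

brown sugar: 1210 g; pumpkin purée: 3 tbsp; cream cheese: 189 g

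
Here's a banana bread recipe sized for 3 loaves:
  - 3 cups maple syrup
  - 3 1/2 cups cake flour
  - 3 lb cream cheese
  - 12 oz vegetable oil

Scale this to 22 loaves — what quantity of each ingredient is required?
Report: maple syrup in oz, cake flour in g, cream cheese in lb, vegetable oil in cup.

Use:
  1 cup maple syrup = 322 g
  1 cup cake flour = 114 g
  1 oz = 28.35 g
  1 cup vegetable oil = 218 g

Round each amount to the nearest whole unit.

Scaling factor: 22/3.
maple syrup: 3 cup × 22/3 × 322 g/cup ÷ 28.35 g/oz ≈ 250 oz
cake flour: 3.5 cup × 22/3 × 114 g/cup = 2926 g
cream cheese: 3 lb × 22/3 = 22 lb
vegetable oil: 12 oz × 22/3 × 28.35 g/oz ÷ 218 g/cup ≈ 11 cup

maple syrup: 250 oz; cake flour: 2926 g; cream cheese: 22 lb; vegetable oil: 11 cup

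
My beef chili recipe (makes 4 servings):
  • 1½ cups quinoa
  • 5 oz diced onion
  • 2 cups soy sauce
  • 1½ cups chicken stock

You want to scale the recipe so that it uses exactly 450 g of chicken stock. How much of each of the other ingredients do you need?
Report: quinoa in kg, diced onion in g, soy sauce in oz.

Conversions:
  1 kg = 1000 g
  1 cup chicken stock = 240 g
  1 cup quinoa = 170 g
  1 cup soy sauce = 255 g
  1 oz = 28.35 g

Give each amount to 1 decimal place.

quinoa: 0.3 kg; diced onion: 177.2 g; soy sauce: 22.5 oz

The original recipe has 360 g of chicken stock, so the scaling factor is 450 ÷ 360 = 5/4 = 1.25.
quinoa: 1.5 cup × 5/4 × 170 g/cup ÷ 1000 g/kg ≈ 0.3 kg
diced onion: 5 oz × 5/4 × 28.35 g/oz ≈ 177.2 g
soy sauce: 2 cup × 5/4 × 255 g/cup ÷ 28.35 g/oz ≈ 22.5 oz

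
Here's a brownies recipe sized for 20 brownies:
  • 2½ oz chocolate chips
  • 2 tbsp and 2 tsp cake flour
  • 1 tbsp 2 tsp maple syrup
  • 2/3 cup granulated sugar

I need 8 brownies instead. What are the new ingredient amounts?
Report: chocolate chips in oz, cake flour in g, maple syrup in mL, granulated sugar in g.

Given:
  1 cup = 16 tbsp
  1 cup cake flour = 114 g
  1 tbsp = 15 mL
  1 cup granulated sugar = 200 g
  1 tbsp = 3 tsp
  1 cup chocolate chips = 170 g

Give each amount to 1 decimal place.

Scaling factor: 8/20 = 2/5 = 0.4.
chocolate chips: 2.5 oz × 2/5 = 1.0 oz
cake flour: (2 tbsp + 2 tsp = 8/3 tbsp) × 2/5 ÷ 16 tbsp/cup × 114 g/cup = 7.6 g
maple syrup: (1 tbsp + 2 tsp = 5/3 tbsp) × 2/5 × 15 mL/tbsp = 10.0 mL
granulated sugar: 2/3 cup × 2/5 × 200 g/cup ≈ 53.3 g

chocolate chips: 1.0 oz; cake flour: 7.6 g; maple syrup: 10.0 mL; granulated sugar: 53.3 g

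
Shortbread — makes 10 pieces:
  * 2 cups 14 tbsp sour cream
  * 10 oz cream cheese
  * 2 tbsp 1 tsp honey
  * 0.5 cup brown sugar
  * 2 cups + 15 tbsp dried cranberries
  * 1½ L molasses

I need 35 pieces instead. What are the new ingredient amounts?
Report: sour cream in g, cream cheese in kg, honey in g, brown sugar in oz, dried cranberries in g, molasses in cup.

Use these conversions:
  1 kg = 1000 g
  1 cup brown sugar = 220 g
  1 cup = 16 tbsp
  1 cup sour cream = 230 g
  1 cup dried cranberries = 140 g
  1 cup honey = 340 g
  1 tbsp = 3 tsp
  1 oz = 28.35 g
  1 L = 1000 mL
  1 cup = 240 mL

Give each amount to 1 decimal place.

sour cream: 2314.4 g; cream cheese: 1.0 kg; honey: 173.5 g; brown sugar: 13.6 oz; dried cranberries: 1439.4 g; molasses: 21.9 cup

Scaling factor: 35/10 = 7/2 = 3.5.
sour cream: (2 cup + 14 tbsp = 2.875 cup) × 7/2 × 230 g/cup ≈ 2314.4 g
cream cheese: 10 oz × 7/2 × 28.35 g/oz ÷ 1000 g/kg ≈ 1.0 kg
honey: (2 tbsp + 1 tsp = 7/3 tbsp) × 7/2 ÷ 16 tbsp/cup × 340 g/cup ≈ 173.5 g
brown sugar: 0.5 cup × 7/2 × 220 g/cup ÷ 28.35 g/oz ≈ 13.6 oz
dried cranberries: (2 cup + 15 tbsp = 2.9375 cup) × 7/2 × 140 g/cup ≈ 1439.4 g
molasses: 1.5 L × 7/2 × 1000 mL/L ÷ 240 mL/cup ≈ 21.9 cup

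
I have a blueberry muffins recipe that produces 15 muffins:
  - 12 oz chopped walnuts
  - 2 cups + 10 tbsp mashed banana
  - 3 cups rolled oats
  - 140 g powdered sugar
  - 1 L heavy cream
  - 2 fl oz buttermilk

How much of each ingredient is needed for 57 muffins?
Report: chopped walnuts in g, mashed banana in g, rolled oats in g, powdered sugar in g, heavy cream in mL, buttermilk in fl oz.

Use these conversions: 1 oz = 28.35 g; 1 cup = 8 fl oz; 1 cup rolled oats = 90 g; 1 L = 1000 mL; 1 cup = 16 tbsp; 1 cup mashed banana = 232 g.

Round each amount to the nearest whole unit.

chopped walnuts: 1293 g; mashed banana: 2314 g; rolled oats: 1026 g; powdered sugar: 532 g; heavy cream: 3800 mL; buttermilk: 8 fl oz

Scaling factor: 57/15 = 19/5 = 3.8.
chopped walnuts: 12 oz × 19/5 × 28.35 g/oz ≈ 1293 g
mashed banana: (2 cup + 10 tbsp = 2.625 cup) × 19/5 × 232 g/cup ≈ 2314 g
rolled oats: 3 cup × 19/5 × 90 g/cup = 1026 g
powdered sugar: 140 g × 19/5 = 532 g
heavy cream: 1 L × 19/5 × 1000 mL/L = 3800 mL
buttermilk: 2 fl oz × 19/5 ≈ 8 fl oz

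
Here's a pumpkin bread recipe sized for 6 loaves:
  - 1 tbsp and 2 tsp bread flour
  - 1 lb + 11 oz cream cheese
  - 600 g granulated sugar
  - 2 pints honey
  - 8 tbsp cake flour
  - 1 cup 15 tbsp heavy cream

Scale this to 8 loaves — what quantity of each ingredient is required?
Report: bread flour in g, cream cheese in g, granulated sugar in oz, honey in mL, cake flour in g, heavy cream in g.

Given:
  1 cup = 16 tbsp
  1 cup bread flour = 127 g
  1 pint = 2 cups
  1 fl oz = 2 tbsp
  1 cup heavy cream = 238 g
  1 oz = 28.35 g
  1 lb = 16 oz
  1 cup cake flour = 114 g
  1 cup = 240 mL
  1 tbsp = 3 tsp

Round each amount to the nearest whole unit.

Scaling factor: 8/6 = 4/3.
bread flour: (1 tbsp + 2 tsp = 5/3 tbsp) × 4/3 ÷ 16 tbsp/cup × 127 g/cup ≈ 18 g
cream cheese: (1 lb + 11 oz = 1.6875 lb) × 4/3 × 16 oz/lb × 28.35 g/oz ≈ 1021 g
granulated sugar: 600 g × 4/3 ÷ 28.35 g/oz ≈ 28 oz
honey: 2 pint × 4/3 × 2 cup/pint × 240 mL/cup = 1280 mL
cake flour: 8 tbsp × 4/3 ÷ 16 tbsp/cup × 114 g/cup = 76 g
heavy cream: (1 cup + 15 tbsp = 1.9375 cup) × 4/3 × 238 g/cup ≈ 615 g

bread flour: 18 g; cream cheese: 1021 g; granulated sugar: 28 oz; honey: 1280 mL; cake flour: 76 g; heavy cream: 615 g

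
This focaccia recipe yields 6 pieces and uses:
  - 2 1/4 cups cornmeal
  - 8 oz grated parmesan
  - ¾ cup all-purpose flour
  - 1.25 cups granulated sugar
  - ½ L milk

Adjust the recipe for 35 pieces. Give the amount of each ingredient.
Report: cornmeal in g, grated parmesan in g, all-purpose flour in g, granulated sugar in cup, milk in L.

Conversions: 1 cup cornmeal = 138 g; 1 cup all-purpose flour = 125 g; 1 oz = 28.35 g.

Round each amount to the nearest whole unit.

Scaling factor: 35/6.
cornmeal: 2.25 cup × 35/6 × 138 g/cup ≈ 1811 g
grated parmesan: 8 oz × 35/6 × 28.35 g/oz = 1323 g
all-purpose flour: 0.75 cup × 35/6 × 125 g/cup ≈ 547 g
granulated sugar: 1.25 cup × 35/6 ≈ 7 cup
milk: 0.5 L × 35/6 ≈ 3 L

cornmeal: 1811 g; grated parmesan: 1323 g; all-purpose flour: 547 g; granulated sugar: 7 cup; milk: 3 L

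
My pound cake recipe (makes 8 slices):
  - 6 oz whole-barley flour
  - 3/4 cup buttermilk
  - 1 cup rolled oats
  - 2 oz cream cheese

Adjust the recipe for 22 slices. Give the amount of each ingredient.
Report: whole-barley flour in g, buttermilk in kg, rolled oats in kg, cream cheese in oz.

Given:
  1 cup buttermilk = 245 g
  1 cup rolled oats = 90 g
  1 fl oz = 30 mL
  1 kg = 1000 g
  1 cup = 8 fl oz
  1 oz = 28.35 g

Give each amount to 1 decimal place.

Scaling factor: 22/8 = 11/4 = 2.75.
whole-barley flour: 6 oz × 11/4 × 28.35 g/oz ≈ 467.8 g
buttermilk: 0.75 cup × 11/4 × 245 g/cup ÷ 1000 g/kg ≈ 0.5 kg
rolled oats: 1 cup × 11/4 × 90 g/cup ÷ 1000 g/kg ≈ 0.2 kg
cream cheese: 2 oz × 11/4 = 5.5 oz

whole-barley flour: 467.8 g; buttermilk: 0.5 kg; rolled oats: 0.2 kg; cream cheese: 5.5 oz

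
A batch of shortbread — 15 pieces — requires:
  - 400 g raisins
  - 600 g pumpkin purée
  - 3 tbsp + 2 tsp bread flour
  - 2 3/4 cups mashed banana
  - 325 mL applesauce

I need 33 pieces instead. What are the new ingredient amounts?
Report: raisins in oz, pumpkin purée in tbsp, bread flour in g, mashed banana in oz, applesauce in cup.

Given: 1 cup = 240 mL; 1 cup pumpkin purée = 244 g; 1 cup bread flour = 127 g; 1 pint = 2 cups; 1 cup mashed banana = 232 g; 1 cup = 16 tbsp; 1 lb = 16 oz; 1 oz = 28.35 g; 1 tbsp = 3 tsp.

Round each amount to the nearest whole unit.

raisins: 31 oz; pumpkin purée: 87 tbsp; bread flour: 64 g; mashed banana: 50 oz; applesauce: 3 cup

Scaling factor: 33/15 = 11/5 = 2.2.
raisins: 400 g × 11/5 ÷ 28.35 g/oz ≈ 31 oz
pumpkin purée: 600 g × 11/5 ÷ 244 g/cup × 16 tbsp/cup ≈ 87 tbsp
bread flour: (3 tbsp + 2 tsp = 11/3 tbsp) × 11/5 ÷ 16 tbsp/cup × 127 g/cup ≈ 64 g
mashed banana: 2.75 cup × 11/5 × 232 g/cup ÷ 28.35 g/oz ≈ 50 oz
applesauce: 325 mL × 11/5 ÷ 240 mL/cup ≈ 3 cup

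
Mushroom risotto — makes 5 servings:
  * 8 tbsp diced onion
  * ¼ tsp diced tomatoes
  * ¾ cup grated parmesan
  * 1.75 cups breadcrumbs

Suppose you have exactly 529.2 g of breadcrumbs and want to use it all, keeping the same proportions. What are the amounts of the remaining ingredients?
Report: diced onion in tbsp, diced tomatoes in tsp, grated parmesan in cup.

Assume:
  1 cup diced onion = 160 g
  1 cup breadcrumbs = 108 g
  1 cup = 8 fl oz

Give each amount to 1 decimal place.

The original recipe has 189 g of breadcrumbs, so the scaling factor is 529.2 ÷ 189 = 14/5 = 2.8.
diced onion: 8 tbsp × 14/5 = 22.4 tbsp
diced tomatoes: 0.25 tsp × 14/5 = 0.7 tsp
grated parmesan: 0.75 cup × 14/5 = 2.1 cup

diced onion: 22.4 tbsp; diced tomatoes: 0.7 tsp; grated parmesan: 2.1 cup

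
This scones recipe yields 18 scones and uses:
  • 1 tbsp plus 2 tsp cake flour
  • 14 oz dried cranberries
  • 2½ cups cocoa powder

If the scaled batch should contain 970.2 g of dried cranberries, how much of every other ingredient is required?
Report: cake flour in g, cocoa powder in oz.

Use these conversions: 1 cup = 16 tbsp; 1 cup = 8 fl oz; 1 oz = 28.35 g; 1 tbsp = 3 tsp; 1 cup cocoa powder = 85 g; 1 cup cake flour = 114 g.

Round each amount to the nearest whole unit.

The original recipe has 396.9 g of dried cranberries, so the scaling factor is 970.2 ÷ 396.9 = 22/9.
cake flour: (1 tbsp + 2 tsp = 5/3 tbsp) × 22/9 ÷ 16 tbsp/cup × 114 g/cup ≈ 29 g
cocoa powder: 2.5 cup × 22/9 × 85 g/cup ÷ 28.35 g/oz ≈ 18 oz

cake flour: 29 g; cocoa powder: 18 oz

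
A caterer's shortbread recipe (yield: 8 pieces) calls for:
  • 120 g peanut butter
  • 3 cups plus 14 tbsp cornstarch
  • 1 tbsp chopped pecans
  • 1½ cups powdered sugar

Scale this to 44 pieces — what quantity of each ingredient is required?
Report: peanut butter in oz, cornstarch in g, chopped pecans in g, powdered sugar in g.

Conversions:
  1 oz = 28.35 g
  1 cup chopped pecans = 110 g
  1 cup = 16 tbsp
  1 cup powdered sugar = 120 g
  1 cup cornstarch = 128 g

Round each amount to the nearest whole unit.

Scaling factor: 44/8 = 11/2 = 5.5.
peanut butter: 120 g × 11/2 ÷ 28.35 g/oz ≈ 23 oz
cornstarch: (3 cup + 14 tbsp = 3.875 cup) × 11/2 × 128 g/cup = 2728 g
chopped pecans: 1 tbsp × 11/2 ÷ 16 tbsp/cup × 110 g/cup ≈ 38 g
powdered sugar: 1.5 cup × 11/2 × 120 g/cup = 990 g

peanut butter: 23 oz; cornstarch: 2728 g; chopped pecans: 38 g; powdered sugar: 990 g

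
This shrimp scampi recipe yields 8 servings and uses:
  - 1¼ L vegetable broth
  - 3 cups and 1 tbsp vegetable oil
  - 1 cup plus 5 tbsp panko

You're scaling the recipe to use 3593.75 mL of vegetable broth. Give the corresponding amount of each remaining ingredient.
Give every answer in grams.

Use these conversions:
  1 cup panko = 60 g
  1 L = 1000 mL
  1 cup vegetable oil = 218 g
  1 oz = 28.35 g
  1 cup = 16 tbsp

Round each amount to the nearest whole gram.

The original recipe has 1250 mL of vegetable broth, so the scaling factor is 3593.75 ÷ 1250 = 23/8 = 2.875.
vegetable oil: (3 cup + 1 tbsp = 3.0625 cup) × 23/8 × 218 g/cup ≈ 1919 g
panko: (1 cup + 5 tbsp = 1.3125 cup) × 23/8 × 60 g/cup ≈ 226 g

vegetable oil: 1919 g; panko: 226 g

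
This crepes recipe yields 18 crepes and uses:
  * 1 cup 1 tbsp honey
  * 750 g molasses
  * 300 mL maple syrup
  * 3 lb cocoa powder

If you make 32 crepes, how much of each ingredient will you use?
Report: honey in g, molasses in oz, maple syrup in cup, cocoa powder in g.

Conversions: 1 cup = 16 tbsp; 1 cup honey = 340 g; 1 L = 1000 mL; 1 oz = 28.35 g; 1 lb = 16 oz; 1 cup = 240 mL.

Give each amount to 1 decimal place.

honey: 642.2 g; molasses: 47.0 oz; maple syrup: 2.2 cup; cocoa powder: 2419.2 g

Scaling factor: 32/18 = 16/9.
honey: (1 cup + 1 tbsp = 1.0625 cup) × 16/9 × 340 g/cup ≈ 642.2 g
molasses: 750 g × 16/9 ÷ 28.35 g/oz ≈ 47.0 oz
maple syrup: 300 mL × 16/9 ÷ 240 mL/cup ≈ 2.2 cup
cocoa powder: 3 lb × 16/9 × 16 oz/lb × 28.35 g/oz = 2419.2 g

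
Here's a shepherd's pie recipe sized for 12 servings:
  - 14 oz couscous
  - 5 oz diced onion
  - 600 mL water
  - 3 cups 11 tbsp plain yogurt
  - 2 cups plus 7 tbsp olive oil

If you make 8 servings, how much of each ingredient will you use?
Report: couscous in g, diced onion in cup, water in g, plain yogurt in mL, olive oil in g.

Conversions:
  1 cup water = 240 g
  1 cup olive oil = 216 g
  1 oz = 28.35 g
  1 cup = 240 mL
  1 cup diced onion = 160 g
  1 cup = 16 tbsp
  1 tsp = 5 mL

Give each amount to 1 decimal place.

Scaling factor: 8/12 = 2/3.
couscous: 14 oz × 2/3 × 28.35 g/oz = 264.6 g
diced onion: 5 oz × 2/3 × 28.35 g/oz ÷ 160 g/cup ≈ 0.6 cup
water: 600 mL × 2/3 ÷ 240 mL/cup × 240 g/cup = 400.0 g
plain yogurt: (3 cup + 11 tbsp = 3.6875 cup) × 2/3 × 240 mL/cup = 590.0 mL
olive oil: (2 cup + 7 tbsp = 2.4375 cup) × 2/3 × 216 g/cup = 351.0 g

couscous: 264.6 g; diced onion: 0.6 cup; water: 400.0 g; plain yogurt: 590.0 mL; olive oil: 351.0 g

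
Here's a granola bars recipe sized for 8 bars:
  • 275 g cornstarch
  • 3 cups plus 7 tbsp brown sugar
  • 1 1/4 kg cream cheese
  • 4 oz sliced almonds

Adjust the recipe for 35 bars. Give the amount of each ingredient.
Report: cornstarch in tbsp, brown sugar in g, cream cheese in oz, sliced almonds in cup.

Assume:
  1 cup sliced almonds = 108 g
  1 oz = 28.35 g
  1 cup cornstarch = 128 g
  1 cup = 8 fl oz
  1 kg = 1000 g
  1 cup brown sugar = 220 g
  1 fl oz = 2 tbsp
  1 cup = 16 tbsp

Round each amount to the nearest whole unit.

cornstarch: 150 tbsp; brown sugar: 3309 g; cream cheese: 193 oz; sliced almonds: 5 cup

Scaling factor: 35/8 = 4.375.
cornstarch: 275 g × 35/8 ÷ 128 g/cup × 16 tbsp/cup ≈ 150 tbsp
brown sugar: (3 cup + 7 tbsp = 3.4375 cup) × 35/8 × 220 g/cup ≈ 3309 g
cream cheese: 1.25 kg × 35/8 × 1000 g/kg ÷ 28.35 g/oz ≈ 193 oz
sliced almonds: 4 oz × 35/8 × 28.35 g/oz ÷ 108 g/cup ≈ 5 cup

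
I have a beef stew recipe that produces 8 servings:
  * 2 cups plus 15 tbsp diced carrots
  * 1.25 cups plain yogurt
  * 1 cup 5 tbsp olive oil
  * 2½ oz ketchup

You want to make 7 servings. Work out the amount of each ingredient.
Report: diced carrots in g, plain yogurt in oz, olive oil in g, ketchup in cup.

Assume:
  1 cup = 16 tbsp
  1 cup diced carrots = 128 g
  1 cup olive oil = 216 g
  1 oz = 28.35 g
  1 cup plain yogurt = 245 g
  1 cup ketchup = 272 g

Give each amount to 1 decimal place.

diced carrots: 329.0 g; plain yogurt: 9.5 oz; olive oil: 248.1 g; ketchup: 0.2 cup

Scaling factor: 7/8 = 0.875.
diced carrots: (2 cup + 15 tbsp = 2.9375 cup) × 7/8 × 128 g/cup = 329.0 g
plain yogurt: 1.25 cup × 7/8 × 245 g/cup ÷ 28.35 g/oz ≈ 9.5 oz
olive oil: (1 cup + 5 tbsp = 1.3125 cup) × 7/8 × 216 g/cup ≈ 248.1 g
ketchup: 2.5 oz × 7/8 × 28.35 g/oz ÷ 272 g/cup ≈ 0.2 cup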